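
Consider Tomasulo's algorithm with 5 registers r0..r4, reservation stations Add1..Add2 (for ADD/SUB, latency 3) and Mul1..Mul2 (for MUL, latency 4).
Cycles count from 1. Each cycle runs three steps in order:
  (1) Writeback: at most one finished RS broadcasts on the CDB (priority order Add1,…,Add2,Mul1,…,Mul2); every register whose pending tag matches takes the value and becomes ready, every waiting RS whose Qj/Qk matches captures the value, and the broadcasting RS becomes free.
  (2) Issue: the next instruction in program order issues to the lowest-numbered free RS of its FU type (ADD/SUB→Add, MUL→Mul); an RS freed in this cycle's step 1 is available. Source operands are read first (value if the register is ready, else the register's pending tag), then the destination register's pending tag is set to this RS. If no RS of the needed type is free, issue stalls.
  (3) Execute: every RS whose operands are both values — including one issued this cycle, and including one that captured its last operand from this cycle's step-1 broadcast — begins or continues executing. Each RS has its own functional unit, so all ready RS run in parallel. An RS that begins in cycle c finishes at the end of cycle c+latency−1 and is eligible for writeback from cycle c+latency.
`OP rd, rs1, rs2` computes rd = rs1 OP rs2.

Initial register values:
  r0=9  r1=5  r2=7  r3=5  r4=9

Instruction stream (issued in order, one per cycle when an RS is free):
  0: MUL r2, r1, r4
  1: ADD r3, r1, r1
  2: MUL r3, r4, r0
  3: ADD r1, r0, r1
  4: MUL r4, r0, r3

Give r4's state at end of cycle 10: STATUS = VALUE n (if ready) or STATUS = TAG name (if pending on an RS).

STATUS = TAG Mul1

c1: issue MUL r2<-Mul1 | r0:9,r1:5,r2:Mul1,r3:5,r4:9
c2: issue ADD r3<-Add1 | r0:9,r1:5,r2:Mul1,r3:Add1,r4:9
c3: issue MUL r3<-Mul2 | r0:9,r1:5,r2:Mul1,r3:Mul2,r4:9
c4: issue ADD r1<-Add2 | r0:9,r1:Add2,r2:Mul1,r3:Mul2,r4:9
c5: CDB Add1=10; stall | r0:9,r1:Add2,r2:Mul1,r3:Mul2,r4:9
c6: CDB Mul1=45; issue MUL r4<-Mul1 | r0:9,r1:Add2,r2:45,r3:Mul2,r4:Mul1
c7: CDB Add2=14 | r0:9,r1:14,r2:45,r3:Mul2,r4:Mul1
c8: CDB Mul2=81 | r0:9,r1:14,r2:45,r3:81,r4:Mul1
c9: - | r0:9,r1:14,r2:45,r3:81,r4:Mul1
c10: - | r0:9,r1:14,r2:45,r3:81,r4:Mul1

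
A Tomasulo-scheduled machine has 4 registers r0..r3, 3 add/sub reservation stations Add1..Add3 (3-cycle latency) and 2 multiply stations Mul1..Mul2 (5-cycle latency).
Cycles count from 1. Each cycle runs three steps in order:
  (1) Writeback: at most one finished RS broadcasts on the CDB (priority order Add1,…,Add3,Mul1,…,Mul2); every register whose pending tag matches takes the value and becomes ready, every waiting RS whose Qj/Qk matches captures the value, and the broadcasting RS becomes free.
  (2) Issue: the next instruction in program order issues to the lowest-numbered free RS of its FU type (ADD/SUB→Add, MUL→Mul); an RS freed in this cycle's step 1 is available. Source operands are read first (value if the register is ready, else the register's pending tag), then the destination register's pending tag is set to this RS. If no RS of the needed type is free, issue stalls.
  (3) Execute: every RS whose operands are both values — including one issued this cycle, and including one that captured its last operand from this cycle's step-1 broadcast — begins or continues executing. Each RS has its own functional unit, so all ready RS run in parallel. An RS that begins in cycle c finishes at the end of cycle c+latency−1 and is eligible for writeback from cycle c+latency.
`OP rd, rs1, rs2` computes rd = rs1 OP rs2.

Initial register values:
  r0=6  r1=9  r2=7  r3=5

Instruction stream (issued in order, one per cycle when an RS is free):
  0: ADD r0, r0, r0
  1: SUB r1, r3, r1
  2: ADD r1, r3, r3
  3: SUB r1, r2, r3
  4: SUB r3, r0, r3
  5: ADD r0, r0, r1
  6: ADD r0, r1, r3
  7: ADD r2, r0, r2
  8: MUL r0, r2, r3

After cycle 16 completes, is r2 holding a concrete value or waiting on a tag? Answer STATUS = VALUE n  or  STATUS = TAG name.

STATUS = VALUE 16

c1: issue ADD r0<-Add1 | r0:Add1,r1:9,r2:7,r3:5
c2: issue SUB r1<-Add2 | r0:Add1,r1:Add2,r2:7,r3:5
c3: issue ADD r1<-Add3 | r0:Add1,r1:Add3,r2:7,r3:5
c4: CDB Add1=12; issue SUB r1<-Add1 | r0:12,r1:Add1,r2:7,r3:5
c5: CDB Add2=-4; issue SUB r3<-Add2 | r0:12,r1:Add1,r2:7,r3:Add2
c6: CDB Add3=10; issue ADD r0<-Add3 | r0:Add3,r1:Add1,r2:7,r3:Add2
c7: CDB Add1=2; issue ADD r0<-Add1 | r0:Add1,r1:2,r2:7,r3:Add2
c8: CDB Add2=7; issue ADD r2<-Add2 | r0:Add1,r1:2,r2:Add2,r3:7
c9: issue MUL r0<-Mul1 | r0:Mul1,r1:2,r2:Add2,r3:7
c10: CDB Add3=14 | r0:Mul1,r1:2,r2:Add2,r3:7
c11: CDB Add1=9 | r0:Mul1,r1:2,r2:Add2,r3:7
c12: - | r0:Mul1,r1:2,r2:Add2,r3:7
c13: - | r0:Mul1,r1:2,r2:Add2,r3:7
c14: CDB Add2=16 | r0:Mul1,r1:2,r2:16,r3:7
c15: - | r0:Mul1,r1:2,r2:16,r3:7
c16: - | r0:Mul1,r1:2,r2:16,r3:7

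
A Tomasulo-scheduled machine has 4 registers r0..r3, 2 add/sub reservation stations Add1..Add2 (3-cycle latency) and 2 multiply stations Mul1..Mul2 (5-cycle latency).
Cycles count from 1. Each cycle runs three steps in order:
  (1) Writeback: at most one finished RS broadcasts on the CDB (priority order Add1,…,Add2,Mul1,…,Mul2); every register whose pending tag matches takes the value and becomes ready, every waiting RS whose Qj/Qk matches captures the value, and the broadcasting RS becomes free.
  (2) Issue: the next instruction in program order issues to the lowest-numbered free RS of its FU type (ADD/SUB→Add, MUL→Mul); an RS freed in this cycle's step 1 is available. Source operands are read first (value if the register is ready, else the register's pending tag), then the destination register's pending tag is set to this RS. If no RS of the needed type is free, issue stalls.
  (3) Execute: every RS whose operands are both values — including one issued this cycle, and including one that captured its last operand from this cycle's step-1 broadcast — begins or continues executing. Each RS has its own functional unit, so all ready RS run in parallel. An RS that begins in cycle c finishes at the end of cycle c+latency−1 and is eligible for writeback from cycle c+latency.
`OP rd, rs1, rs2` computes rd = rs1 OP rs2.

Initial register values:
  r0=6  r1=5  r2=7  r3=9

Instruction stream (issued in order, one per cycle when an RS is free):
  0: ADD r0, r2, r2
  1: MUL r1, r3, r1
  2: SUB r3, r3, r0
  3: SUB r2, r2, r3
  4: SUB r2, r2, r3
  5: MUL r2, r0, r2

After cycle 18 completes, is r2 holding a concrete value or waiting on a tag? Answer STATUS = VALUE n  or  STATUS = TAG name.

STATUS = VALUE 238

c1: issue ADD r0<-Add1 | r0:Add1,r1:5,r2:7,r3:9
c2: issue MUL r1<-Mul1 | r0:Add1,r1:Mul1,r2:7,r3:9
c3: issue SUB r3<-Add2 | r0:Add1,r1:Mul1,r2:7,r3:Add2
c4: CDB Add1=14; issue SUB r2<-Add1 | r0:14,r1:Mul1,r2:Add1,r3:Add2
c5: stall | r0:14,r1:Mul1,r2:Add1,r3:Add2
c6: stall | r0:14,r1:Mul1,r2:Add1,r3:Add2
c7: CDB Add2=-5; issue SUB r2<-Add2 | r0:14,r1:Mul1,r2:Add2,r3:-5
c8: CDB Mul1=45; issue MUL r2<-Mul1 | r0:14,r1:45,r2:Mul1,r3:-5
c9: - | r0:14,r1:45,r2:Mul1,r3:-5
c10: CDB Add1=12 | r0:14,r1:45,r2:Mul1,r3:-5
c11: - | r0:14,r1:45,r2:Mul1,r3:-5
c12: - | r0:14,r1:45,r2:Mul1,r3:-5
c13: CDB Add2=17 | r0:14,r1:45,r2:Mul1,r3:-5
c14: - | r0:14,r1:45,r2:Mul1,r3:-5
c15: - | r0:14,r1:45,r2:Mul1,r3:-5
c16: - | r0:14,r1:45,r2:Mul1,r3:-5
c17: - | r0:14,r1:45,r2:Mul1,r3:-5
c18: CDB Mul1=238 | r0:14,r1:45,r2:238,r3:-5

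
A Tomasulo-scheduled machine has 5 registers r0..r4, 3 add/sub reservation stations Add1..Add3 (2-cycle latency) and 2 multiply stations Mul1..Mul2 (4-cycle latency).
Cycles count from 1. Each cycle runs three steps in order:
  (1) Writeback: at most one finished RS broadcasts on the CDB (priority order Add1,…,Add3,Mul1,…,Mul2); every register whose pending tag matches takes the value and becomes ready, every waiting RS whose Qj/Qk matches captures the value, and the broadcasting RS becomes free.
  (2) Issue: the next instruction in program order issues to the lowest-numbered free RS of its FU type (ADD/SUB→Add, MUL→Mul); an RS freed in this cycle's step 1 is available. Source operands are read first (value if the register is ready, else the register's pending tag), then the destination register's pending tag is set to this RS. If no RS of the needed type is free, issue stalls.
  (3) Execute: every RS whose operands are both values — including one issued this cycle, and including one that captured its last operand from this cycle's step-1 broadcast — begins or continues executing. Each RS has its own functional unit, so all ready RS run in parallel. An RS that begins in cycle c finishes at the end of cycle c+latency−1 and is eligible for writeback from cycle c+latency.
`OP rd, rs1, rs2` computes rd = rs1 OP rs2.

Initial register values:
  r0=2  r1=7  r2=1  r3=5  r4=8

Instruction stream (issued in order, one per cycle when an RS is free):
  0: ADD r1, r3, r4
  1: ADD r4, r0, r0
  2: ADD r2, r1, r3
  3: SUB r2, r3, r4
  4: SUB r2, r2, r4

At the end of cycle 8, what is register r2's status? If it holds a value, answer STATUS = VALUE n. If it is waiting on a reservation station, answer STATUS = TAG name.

  c1: issue ADD r1<-Add1  regs: r0:2,r1:Add1,r2:1,r3:5,r4:8
  c2: issue ADD r4<-Add2  regs: r0:2,r1:Add1,r2:1,r3:5,r4:Add2
  c3: CDB Add1=13; issue ADD r2<-Add1  regs: r0:2,r1:13,r2:Add1,r3:5,r4:Add2
  c4: CDB Add2=4; issue SUB r2<-Add2  regs: r0:2,r1:13,r2:Add2,r3:5,r4:4
  c5: CDB Add1=18; issue SUB r2<-Add1  regs: r0:2,r1:13,r2:Add1,r3:5,r4:4
  c6: CDB Add2=1  regs: r0:2,r1:13,r2:Add1,r3:5,r4:4
  c7: -  regs: r0:2,r1:13,r2:Add1,r3:5,r4:4
  c8: CDB Add1=-3  regs: r0:2,r1:13,r2:-3,r3:5,r4:4

STATUS = VALUE -3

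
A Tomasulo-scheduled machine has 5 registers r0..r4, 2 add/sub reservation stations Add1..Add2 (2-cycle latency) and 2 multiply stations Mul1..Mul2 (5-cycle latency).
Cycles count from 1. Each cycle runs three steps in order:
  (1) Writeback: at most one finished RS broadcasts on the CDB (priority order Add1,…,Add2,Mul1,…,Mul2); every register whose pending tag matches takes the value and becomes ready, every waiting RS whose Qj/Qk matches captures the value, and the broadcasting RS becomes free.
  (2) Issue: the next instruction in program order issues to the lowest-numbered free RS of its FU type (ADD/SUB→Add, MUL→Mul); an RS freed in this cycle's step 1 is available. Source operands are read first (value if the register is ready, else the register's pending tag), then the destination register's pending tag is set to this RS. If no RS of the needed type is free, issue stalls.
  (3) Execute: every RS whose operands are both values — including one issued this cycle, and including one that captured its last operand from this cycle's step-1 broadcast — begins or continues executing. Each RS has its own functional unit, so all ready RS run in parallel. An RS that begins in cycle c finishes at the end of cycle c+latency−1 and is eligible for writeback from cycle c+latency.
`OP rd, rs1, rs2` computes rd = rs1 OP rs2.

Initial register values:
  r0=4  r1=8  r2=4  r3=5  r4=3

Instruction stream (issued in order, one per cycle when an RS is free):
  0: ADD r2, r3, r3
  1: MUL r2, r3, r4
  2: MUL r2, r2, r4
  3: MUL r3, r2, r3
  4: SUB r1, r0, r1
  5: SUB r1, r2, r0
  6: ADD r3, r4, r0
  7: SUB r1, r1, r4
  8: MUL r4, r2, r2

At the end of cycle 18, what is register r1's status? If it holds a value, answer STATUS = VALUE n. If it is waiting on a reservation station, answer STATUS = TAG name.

cycle 1: issue ADD r2<-Add1 // r0:4,r1:8,r2:Add1,r3:5,r4:3
cycle 2: issue MUL r2<-Mul1 // r0:4,r1:8,r2:Mul1,r3:5,r4:3
cycle 3: CDB Add1=10; issue MUL r2<-Mul2 // r0:4,r1:8,r2:Mul2,r3:5,r4:3
cycle 4: stall // r0:4,r1:8,r2:Mul2,r3:5,r4:3
cycle 5: stall // r0:4,r1:8,r2:Mul2,r3:5,r4:3
cycle 6: stall // r0:4,r1:8,r2:Mul2,r3:5,r4:3
cycle 7: CDB Mul1=15; issue MUL r3<-Mul1 // r0:4,r1:8,r2:Mul2,r3:Mul1,r4:3
cycle 8: issue SUB r1<-Add1 // r0:4,r1:Add1,r2:Mul2,r3:Mul1,r4:3
cycle 9: issue SUB r1<-Add2 // r0:4,r1:Add2,r2:Mul2,r3:Mul1,r4:3
cycle 10: CDB Add1=-4; issue ADD r3<-Add1 // r0:4,r1:Add2,r2:Mul2,r3:Add1,r4:3
cycle 11: stall // r0:4,r1:Add2,r2:Mul2,r3:Add1,r4:3
cycle 12: CDB Add1=7; issue SUB r1<-Add1 // r0:4,r1:Add1,r2:Mul2,r3:7,r4:3
cycle 13: CDB Mul2=45; issue MUL r4<-Mul2 // r0:4,r1:Add1,r2:45,r3:7,r4:Mul2
cycle 14: - // r0:4,r1:Add1,r2:45,r3:7,r4:Mul2
cycle 15: CDB Add2=41 // r0:4,r1:Add1,r2:45,r3:7,r4:Mul2
cycle 16: - // r0:4,r1:Add1,r2:45,r3:7,r4:Mul2
cycle 17: CDB Add1=38 // r0:4,r1:38,r2:45,r3:7,r4:Mul2
cycle 18: CDB Mul1=225 // r0:4,r1:38,r2:45,r3:7,r4:Mul2

STATUS = VALUE 38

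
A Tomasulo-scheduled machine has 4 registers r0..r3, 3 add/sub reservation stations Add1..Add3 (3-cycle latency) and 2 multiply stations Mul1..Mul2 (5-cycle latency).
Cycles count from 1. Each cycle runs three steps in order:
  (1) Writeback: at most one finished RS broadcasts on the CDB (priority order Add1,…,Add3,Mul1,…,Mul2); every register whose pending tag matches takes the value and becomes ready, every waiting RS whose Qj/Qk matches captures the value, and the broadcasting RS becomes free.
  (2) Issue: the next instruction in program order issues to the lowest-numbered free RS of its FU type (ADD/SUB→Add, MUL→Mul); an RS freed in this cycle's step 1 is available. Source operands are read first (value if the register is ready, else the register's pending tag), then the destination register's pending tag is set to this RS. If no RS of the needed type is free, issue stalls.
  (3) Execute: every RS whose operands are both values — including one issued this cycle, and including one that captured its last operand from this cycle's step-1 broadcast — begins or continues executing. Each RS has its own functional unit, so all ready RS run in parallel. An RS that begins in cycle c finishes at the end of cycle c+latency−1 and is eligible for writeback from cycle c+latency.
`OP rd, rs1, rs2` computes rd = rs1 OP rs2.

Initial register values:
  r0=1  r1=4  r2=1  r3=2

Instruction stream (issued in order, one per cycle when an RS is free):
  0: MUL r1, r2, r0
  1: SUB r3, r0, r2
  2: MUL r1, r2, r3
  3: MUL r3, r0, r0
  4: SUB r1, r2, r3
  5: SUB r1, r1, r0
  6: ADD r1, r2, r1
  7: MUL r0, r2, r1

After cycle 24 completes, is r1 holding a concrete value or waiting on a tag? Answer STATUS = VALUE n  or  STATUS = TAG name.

STATUS = VALUE 0

cycle 1: issue MUL r1<-Mul1 // r0:1,r1:Mul1,r2:1,r3:2
cycle 2: issue SUB r3<-Add1 // r0:1,r1:Mul1,r2:1,r3:Add1
cycle 3: issue MUL r1<-Mul2 // r0:1,r1:Mul2,r2:1,r3:Add1
cycle 4: stall // r0:1,r1:Mul2,r2:1,r3:Add1
cycle 5: CDB Add1=0; stall // r0:1,r1:Mul2,r2:1,r3:0
cycle 6: CDB Mul1=1; issue MUL r3<-Mul1 // r0:1,r1:Mul2,r2:1,r3:Mul1
cycle 7: issue SUB r1<-Add1 // r0:1,r1:Add1,r2:1,r3:Mul1
cycle 8: issue SUB r1<-Add2 // r0:1,r1:Add2,r2:1,r3:Mul1
cycle 9: issue ADD r1<-Add3 // r0:1,r1:Add3,r2:1,r3:Mul1
cycle 10: CDB Mul2=0; issue MUL r0<-Mul2 // r0:Mul2,r1:Add3,r2:1,r3:Mul1
cycle 11: CDB Mul1=1 // r0:Mul2,r1:Add3,r2:1,r3:1
cycle 12: - // r0:Mul2,r1:Add3,r2:1,r3:1
cycle 13: - // r0:Mul2,r1:Add3,r2:1,r3:1
cycle 14: CDB Add1=0 // r0:Mul2,r1:Add3,r2:1,r3:1
cycle 15: - // r0:Mul2,r1:Add3,r2:1,r3:1
cycle 16: - // r0:Mul2,r1:Add3,r2:1,r3:1
cycle 17: CDB Add2=-1 // r0:Mul2,r1:Add3,r2:1,r3:1
cycle 18: - // r0:Mul2,r1:Add3,r2:1,r3:1
cycle 19: - // r0:Mul2,r1:Add3,r2:1,r3:1
cycle 20: CDB Add3=0 // r0:Mul2,r1:0,r2:1,r3:1
cycle 21: - // r0:Mul2,r1:0,r2:1,r3:1
cycle 22: - // r0:Mul2,r1:0,r2:1,r3:1
cycle 23: - // r0:Mul2,r1:0,r2:1,r3:1
cycle 24: - // r0:Mul2,r1:0,r2:1,r3:1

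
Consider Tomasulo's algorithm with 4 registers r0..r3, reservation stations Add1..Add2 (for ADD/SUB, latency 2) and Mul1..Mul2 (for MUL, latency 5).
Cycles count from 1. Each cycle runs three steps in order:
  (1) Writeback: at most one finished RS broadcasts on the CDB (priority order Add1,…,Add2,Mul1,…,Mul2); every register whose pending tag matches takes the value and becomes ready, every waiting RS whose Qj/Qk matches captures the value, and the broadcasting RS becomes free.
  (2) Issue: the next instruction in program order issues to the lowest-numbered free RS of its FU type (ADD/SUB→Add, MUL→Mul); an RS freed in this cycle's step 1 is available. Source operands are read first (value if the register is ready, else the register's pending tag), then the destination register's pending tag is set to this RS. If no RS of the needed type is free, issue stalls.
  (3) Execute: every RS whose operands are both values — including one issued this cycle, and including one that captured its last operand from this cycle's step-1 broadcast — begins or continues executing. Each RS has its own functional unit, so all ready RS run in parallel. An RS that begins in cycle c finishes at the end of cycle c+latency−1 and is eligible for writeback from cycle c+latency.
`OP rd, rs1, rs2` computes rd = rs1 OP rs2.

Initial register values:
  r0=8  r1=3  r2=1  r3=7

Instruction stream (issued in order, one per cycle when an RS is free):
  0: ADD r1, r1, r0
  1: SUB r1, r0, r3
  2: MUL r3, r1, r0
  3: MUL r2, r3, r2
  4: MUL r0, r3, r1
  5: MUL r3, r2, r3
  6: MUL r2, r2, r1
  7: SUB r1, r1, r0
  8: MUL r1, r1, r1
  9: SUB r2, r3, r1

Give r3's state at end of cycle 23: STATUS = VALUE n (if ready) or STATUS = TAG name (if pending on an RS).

STATUS = VALUE 64

c1: issue ADD r1<-Add1 | r0:8,r1:Add1,r2:1,r3:7
c2: issue SUB r1<-Add2 | r0:8,r1:Add2,r2:1,r3:7
c3: CDB Add1=11; issue MUL r3<-Mul1 | r0:8,r1:Add2,r2:1,r3:Mul1
c4: CDB Add2=1; issue MUL r2<-Mul2 | r0:8,r1:1,r2:Mul2,r3:Mul1
c5: stall | r0:8,r1:1,r2:Mul2,r3:Mul1
c6: stall | r0:8,r1:1,r2:Mul2,r3:Mul1
c7: stall | r0:8,r1:1,r2:Mul2,r3:Mul1
c8: stall | r0:8,r1:1,r2:Mul2,r3:Mul1
c9: CDB Mul1=8; issue MUL r0<-Mul1 | r0:Mul1,r1:1,r2:Mul2,r3:8
c10: stall | r0:Mul1,r1:1,r2:Mul2,r3:8
c11: stall | r0:Mul1,r1:1,r2:Mul2,r3:8
c12: stall | r0:Mul1,r1:1,r2:Mul2,r3:8
c13: stall | r0:Mul1,r1:1,r2:Mul2,r3:8
c14: CDB Mul1=8; issue MUL r3<-Mul1 | r0:8,r1:1,r2:Mul2,r3:Mul1
c15: CDB Mul2=8; issue MUL r2<-Mul2 | r0:8,r1:1,r2:Mul2,r3:Mul1
c16: issue SUB r1<-Add1 | r0:8,r1:Add1,r2:Mul2,r3:Mul1
c17: stall | r0:8,r1:Add1,r2:Mul2,r3:Mul1
c18: CDB Add1=-7; stall | r0:8,r1:-7,r2:Mul2,r3:Mul1
c19: stall | r0:8,r1:-7,r2:Mul2,r3:Mul1
c20: CDB Mul1=64; issue MUL r1<-Mul1 | r0:8,r1:Mul1,r2:Mul2,r3:64
c21: CDB Mul2=8; issue SUB r2<-Add1 | r0:8,r1:Mul1,r2:Add1,r3:64
c22: - | r0:8,r1:Mul1,r2:Add1,r3:64
c23: - | r0:8,r1:Mul1,r2:Add1,r3:64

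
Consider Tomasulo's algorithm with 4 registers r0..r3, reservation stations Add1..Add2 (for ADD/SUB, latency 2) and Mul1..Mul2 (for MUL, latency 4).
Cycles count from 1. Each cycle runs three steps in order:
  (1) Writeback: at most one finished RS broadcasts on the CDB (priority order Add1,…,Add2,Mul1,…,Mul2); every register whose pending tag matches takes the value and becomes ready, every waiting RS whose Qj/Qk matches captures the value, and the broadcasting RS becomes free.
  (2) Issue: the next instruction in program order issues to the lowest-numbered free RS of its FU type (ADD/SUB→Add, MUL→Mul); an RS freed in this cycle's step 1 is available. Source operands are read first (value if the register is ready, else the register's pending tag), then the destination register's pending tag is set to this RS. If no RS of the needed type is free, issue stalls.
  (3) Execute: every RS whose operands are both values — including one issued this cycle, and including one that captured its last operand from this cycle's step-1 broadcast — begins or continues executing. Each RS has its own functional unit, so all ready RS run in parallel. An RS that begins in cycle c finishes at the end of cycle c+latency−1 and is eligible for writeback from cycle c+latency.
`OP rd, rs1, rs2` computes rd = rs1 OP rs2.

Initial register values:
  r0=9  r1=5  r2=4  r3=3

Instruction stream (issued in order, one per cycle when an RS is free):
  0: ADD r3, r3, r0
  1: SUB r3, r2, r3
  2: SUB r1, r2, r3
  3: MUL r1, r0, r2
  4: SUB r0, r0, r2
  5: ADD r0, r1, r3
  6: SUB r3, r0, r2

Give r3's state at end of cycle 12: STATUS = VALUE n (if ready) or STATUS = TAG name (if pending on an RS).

c1: issue ADD r3<-Add1 | r0:9,r1:5,r2:4,r3:Add1
c2: issue SUB r3<-Add2 | r0:9,r1:5,r2:4,r3:Add2
c3: CDB Add1=12; issue SUB r1<-Add1 | r0:9,r1:Add1,r2:4,r3:Add2
c4: issue MUL r1<-Mul1 | r0:9,r1:Mul1,r2:4,r3:Add2
c5: CDB Add2=-8; issue SUB r0<-Add2 | r0:Add2,r1:Mul1,r2:4,r3:-8
c6: stall | r0:Add2,r1:Mul1,r2:4,r3:-8
c7: CDB Add1=12; issue ADD r0<-Add1 | r0:Add1,r1:Mul1,r2:4,r3:-8
c8: CDB Add2=5; issue SUB r3<-Add2 | r0:Add1,r1:Mul1,r2:4,r3:Add2
c9: CDB Mul1=36 | r0:Add1,r1:36,r2:4,r3:Add2
c10: - | r0:Add1,r1:36,r2:4,r3:Add2
c11: CDB Add1=28 | r0:28,r1:36,r2:4,r3:Add2
c12: - | r0:28,r1:36,r2:4,r3:Add2

STATUS = TAG Add2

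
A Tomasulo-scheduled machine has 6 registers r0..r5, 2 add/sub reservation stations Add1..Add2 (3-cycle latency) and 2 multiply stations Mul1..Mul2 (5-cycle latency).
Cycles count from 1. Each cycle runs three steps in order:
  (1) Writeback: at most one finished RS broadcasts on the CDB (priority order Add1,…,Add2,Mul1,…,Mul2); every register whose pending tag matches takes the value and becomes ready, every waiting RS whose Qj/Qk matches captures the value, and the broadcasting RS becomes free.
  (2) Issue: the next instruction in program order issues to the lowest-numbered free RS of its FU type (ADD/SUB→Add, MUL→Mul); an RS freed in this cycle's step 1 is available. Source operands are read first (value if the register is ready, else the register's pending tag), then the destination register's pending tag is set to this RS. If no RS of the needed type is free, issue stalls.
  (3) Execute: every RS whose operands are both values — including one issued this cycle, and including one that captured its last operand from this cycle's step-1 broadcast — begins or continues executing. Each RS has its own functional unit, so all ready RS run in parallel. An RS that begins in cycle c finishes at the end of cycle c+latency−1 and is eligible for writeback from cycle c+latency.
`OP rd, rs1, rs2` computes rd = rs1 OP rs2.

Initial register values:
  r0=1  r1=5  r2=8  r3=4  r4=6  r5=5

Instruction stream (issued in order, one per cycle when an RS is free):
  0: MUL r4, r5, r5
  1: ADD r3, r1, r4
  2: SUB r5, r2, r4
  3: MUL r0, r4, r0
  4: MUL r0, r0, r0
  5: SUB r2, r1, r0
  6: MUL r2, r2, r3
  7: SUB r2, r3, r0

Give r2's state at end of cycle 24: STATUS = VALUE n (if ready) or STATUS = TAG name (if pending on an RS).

STATUS = VALUE -595

  c1: issue MUL r4<-Mul1  regs: r0:1,r1:5,r2:8,r3:4,r4:Mul1,r5:5
  c2: issue ADD r3<-Add1  regs: r0:1,r1:5,r2:8,r3:Add1,r4:Mul1,r5:5
  c3: issue SUB r5<-Add2  regs: r0:1,r1:5,r2:8,r3:Add1,r4:Mul1,r5:Add2
  c4: issue MUL r0<-Mul2  regs: r0:Mul2,r1:5,r2:8,r3:Add1,r4:Mul1,r5:Add2
  c5: stall  regs: r0:Mul2,r1:5,r2:8,r3:Add1,r4:Mul1,r5:Add2
  c6: CDB Mul1=25; issue MUL r0<-Mul1  regs: r0:Mul1,r1:5,r2:8,r3:Add1,r4:25,r5:Add2
  c7: stall  regs: r0:Mul1,r1:5,r2:8,r3:Add1,r4:25,r5:Add2
  c8: stall  regs: r0:Mul1,r1:5,r2:8,r3:Add1,r4:25,r5:Add2
  c9: CDB Add1=30; issue SUB r2<-Add1  regs: r0:Mul1,r1:5,r2:Add1,r3:30,r4:25,r5:Add2
  c10: CDB Add2=-17; stall  regs: r0:Mul1,r1:5,r2:Add1,r3:30,r4:25,r5:-17
  c11: CDB Mul2=25; issue MUL r2<-Mul2  regs: r0:Mul1,r1:5,r2:Mul2,r3:30,r4:25,r5:-17
  c12: issue SUB r2<-Add2  regs: r0:Mul1,r1:5,r2:Add2,r3:30,r4:25,r5:-17
  c13: -  regs: r0:Mul1,r1:5,r2:Add2,r3:30,r4:25,r5:-17
  c14: -  regs: r0:Mul1,r1:5,r2:Add2,r3:30,r4:25,r5:-17
  c15: -  regs: r0:Mul1,r1:5,r2:Add2,r3:30,r4:25,r5:-17
  c16: CDB Mul1=625  regs: r0:625,r1:5,r2:Add2,r3:30,r4:25,r5:-17
  c17: -  regs: r0:625,r1:5,r2:Add2,r3:30,r4:25,r5:-17
  c18: -  regs: r0:625,r1:5,r2:Add2,r3:30,r4:25,r5:-17
  c19: CDB Add1=-620  regs: r0:625,r1:5,r2:Add2,r3:30,r4:25,r5:-17
  c20: CDB Add2=-595  regs: r0:625,r1:5,r2:-595,r3:30,r4:25,r5:-17
  c21: -  regs: r0:625,r1:5,r2:-595,r3:30,r4:25,r5:-17
  c22: -  regs: r0:625,r1:5,r2:-595,r3:30,r4:25,r5:-17
  c23: -  regs: r0:625,r1:5,r2:-595,r3:30,r4:25,r5:-17
  c24: CDB Mul2=-18600  regs: r0:625,r1:5,r2:-595,r3:30,r4:25,r5:-17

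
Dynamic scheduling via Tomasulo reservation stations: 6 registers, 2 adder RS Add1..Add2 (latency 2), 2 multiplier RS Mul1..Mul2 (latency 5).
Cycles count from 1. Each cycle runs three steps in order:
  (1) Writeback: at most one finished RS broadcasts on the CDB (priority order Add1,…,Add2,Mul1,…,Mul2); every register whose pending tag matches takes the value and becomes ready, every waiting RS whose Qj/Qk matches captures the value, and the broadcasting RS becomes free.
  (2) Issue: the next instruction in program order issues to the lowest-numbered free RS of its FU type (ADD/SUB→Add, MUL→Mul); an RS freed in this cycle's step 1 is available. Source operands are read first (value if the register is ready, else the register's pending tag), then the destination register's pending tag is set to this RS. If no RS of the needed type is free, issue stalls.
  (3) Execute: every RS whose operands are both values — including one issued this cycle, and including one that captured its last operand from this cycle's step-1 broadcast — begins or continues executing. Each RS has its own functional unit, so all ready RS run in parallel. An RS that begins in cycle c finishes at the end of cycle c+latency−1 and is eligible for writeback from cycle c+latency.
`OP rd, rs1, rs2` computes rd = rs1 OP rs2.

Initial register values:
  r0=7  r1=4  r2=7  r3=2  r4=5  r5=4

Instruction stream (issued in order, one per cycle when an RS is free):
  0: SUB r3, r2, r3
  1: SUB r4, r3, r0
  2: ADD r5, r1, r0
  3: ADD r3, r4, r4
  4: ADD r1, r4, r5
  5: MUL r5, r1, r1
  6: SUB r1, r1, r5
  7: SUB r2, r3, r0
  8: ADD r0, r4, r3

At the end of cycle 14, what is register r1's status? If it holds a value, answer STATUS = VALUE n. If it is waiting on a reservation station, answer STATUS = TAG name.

STATUS = TAG Add1

  c1: issue SUB r3<-Add1  regs: r0:7,r1:4,r2:7,r3:Add1,r4:5,r5:4
  c2: issue SUB r4<-Add2  regs: r0:7,r1:4,r2:7,r3:Add1,r4:Add2,r5:4
  c3: CDB Add1=5; issue ADD r5<-Add1  regs: r0:7,r1:4,r2:7,r3:5,r4:Add2,r5:Add1
  c4: stall  regs: r0:7,r1:4,r2:7,r3:5,r4:Add2,r5:Add1
  c5: CDB Add1=11; issue ADD r3<-Add1  regs: r0:7,r1:4,r2:7,r3:Add1,r4:Add2,r5:11
  c6: CDB Add2=-2; issue ADD r1<-Add2  regs: r0:7,r1:Add2,r2:7,r3:Add1,r4:-2,r5:11
  c7: issue MUL r5<-Mul1  regs: r0:7,r1:Add2,r2:7,r3:Add1,r4:-2,r5:Mul1
  c8: CDB Add1=-4; issue SUB r1<-Add1  regs: r0:7,r1:Add1,r2:7,r3:-4,r4:-2,r5:Mul1
  c9: CDB Add2=9; issue SUB r2<-Add2  regs: r0:7,r1:Add1,r2:Add2,r3:-4,r4:-2,r5:Mul1
  c10: stall  regs: r0:7,r1:Add1,r2:Add2,r3:-4,r4:-2,r5:Mul1
  c11: CDB Add2=-11; issue ADD r0<-Add2  regs: r0:Add2,r1:Add1,r2:-11,r3:-4,r4:-2,r5:Mul1
  c12: -  regs: r0:Add2,r1:Add1,r2:-11,r3:-4,r4:-2,r5:Mul1
  c13: CDB Add2=-6  regs: r0:-6,r1:Add1,r2:-11,r3:-4,r4:-2,r5:Mul1
  c14: CDB Mul1=81  regs: r0:-6,r1:Add1,r2:-11,r3:-4,r4:-2,r5:81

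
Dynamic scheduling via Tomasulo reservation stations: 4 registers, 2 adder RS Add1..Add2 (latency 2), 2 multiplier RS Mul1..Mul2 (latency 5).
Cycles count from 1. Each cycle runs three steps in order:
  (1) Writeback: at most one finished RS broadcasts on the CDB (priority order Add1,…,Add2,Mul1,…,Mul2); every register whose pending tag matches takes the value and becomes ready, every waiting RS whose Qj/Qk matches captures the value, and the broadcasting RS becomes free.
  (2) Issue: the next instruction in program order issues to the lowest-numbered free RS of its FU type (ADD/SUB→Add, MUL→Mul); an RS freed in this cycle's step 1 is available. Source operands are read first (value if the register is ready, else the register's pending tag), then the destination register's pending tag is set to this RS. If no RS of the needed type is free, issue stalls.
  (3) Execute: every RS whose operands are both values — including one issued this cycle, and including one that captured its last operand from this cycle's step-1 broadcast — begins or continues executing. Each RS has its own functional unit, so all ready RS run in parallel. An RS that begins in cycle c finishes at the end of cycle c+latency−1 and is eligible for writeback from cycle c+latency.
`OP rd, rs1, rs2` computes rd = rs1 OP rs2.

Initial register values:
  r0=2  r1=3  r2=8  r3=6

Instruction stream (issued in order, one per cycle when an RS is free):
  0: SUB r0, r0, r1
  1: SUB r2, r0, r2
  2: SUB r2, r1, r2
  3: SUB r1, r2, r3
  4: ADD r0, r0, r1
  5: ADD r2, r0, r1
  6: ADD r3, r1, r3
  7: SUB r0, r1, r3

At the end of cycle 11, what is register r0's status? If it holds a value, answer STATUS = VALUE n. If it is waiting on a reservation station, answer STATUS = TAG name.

STATUS = VALUE 5

c1: issue SUB r0<-Add1 | r0:Add1,r1:3,r2:8,r3:6
c2: issue SUB r2<-Add2 | r0:Add1,r1:3,r2:Add2,r3:6
c3: CDB Add1=-1; issue SUB r2<-Add1 | r0:-1,r1:3,r2:Add1,r3:6
c4: stall | r0:-1,r1:3,r2:Add1,r3:6
c5: CDB Add2=-9; issue SUB r1<-Add2 | r0:-1,r1:Add2,r2:Add1,r3:6
c6: stall | r0:-1,r1:Add2,r2:Add1,r3:6
c7: CDB Add1=12; issue ADD r0<-Add1 | r0:Add1,r1:Add2,r2:12,r3:6
c8: stall | r0:Add1,r1:Add2,r2:12,r3:6
c9: CDB Add2=6; issue ADD r2<-Add2 | r0:Add1,r1:6,r2:Add2,r3:6
c10: stall | r0:Add1,r1:6,r2:Add2,r3:6
c11: CDB Add1=5; issue ADD r3<-Add1 | r0:5,r1:6,r2:Add2,r3:Add1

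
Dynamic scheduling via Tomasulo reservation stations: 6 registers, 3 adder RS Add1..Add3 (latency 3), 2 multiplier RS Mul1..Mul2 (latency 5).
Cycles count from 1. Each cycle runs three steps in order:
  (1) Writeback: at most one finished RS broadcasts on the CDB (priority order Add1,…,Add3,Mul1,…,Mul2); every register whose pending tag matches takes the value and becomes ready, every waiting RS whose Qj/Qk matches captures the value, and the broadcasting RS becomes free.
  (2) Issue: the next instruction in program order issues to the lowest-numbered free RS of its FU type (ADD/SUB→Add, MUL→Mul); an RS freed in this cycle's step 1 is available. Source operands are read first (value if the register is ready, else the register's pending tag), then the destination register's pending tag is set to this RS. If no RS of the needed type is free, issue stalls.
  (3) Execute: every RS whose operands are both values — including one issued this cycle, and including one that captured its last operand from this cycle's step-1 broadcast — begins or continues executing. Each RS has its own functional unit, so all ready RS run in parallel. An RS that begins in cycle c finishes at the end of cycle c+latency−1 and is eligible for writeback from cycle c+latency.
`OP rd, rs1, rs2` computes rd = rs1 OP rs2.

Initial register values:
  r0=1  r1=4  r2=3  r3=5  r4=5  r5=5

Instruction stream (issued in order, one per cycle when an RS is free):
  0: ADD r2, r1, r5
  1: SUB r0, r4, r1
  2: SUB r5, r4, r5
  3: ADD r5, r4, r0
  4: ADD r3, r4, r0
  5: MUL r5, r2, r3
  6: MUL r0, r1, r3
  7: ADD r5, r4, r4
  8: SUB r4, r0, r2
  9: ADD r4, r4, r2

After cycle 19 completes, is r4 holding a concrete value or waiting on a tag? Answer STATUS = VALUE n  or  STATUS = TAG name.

STATUS = TAG Add3

  c1: issue ADD r2<-Add1  regs: r0:1,r1:4,r2:Add1,r3:5,r4:5,r5:5
  c2: issue SUB r0<-Add2  regs: r0:Add2,r1:4,r2:Add1,r3:5,r4:5,r5:5
  c3: issue SUB r5<-Add3  regs: r0:Add2,r1:4,r2:Add1,r3:5,r4:5,r5:Add3
  c4: CDB Add1=9; issue ADD r5<-Add1  regs: r0:Add2,r1:4,r2:9,r3:5,r4:5,r5:Add1
  c5: CDB Add2=1; issue ADD r3<-Add2  regs: r0:1,r1:4,r2:9,r3:Add2,r4:5,r5:Add1
  c6: CDB Add3=0; issue MUL r5<-Mul1  regs: r0:1,r1:4,r2:9,r3:Add2,r4:5,r5:Mul1
  c7: issue MUL r0<-Mul2  regs: r0:Mul2,r1:4,r2:9,r3:Add2,r4:5,r5:Mul1
  c8: CDB Add1=6; issue ADD r5<-Add1  regs: r0:Mul2,r1:4,r2:9,r3:Add2,r4:5,r5:Add1
  c9: CDB Add2=6; issue SUB r4<-Add2  regs: r0:Mul2,r1:4,r2:9,r3:6,r4:Add2,r5:Add1
  c10: issue ADD r4<-Add3  regs: r0:Mul2,r1:4,r2:9,r3:6,r4:Add3,r5:Add1
  c11: CDB Add1=10  regs: r0:Mul2,r1:4,r2:9,r3:6,r4:Add3,r5:10
  c12: -  regs: r0:Mul2,r1:4,r2:9,r3:6,r4:Add3,r5:10
  c13: -  regs: r0:Mul2,r1:4,r2:9,r3:6,r4:Add3,r5:10
  c14: CDB Mul1=54  regs: r0:Mul2,r1:4,r2:9,r3:6,r4:Add3,r5:10
  c15: CDB Mul2=24  regs: r0:24,r1:4,r2:9,r3:6,r4:Add3,r5:10
  c16: -  regs: r0:24,r1:4,r2:9,r3:6,r4:Add3,r5:10
  c17: -  regs: r0:24,r1:4,r2:9,r3:6,r4:Add3,r5:10
  c18: CDB Add2=15  regs: r0:24,r1:4,r2:9,r3:6,r4:Add3,r5:10
  c19: -  regs: r0:24,r1:4,r2:9,r3:6,r4:Add3,r5:10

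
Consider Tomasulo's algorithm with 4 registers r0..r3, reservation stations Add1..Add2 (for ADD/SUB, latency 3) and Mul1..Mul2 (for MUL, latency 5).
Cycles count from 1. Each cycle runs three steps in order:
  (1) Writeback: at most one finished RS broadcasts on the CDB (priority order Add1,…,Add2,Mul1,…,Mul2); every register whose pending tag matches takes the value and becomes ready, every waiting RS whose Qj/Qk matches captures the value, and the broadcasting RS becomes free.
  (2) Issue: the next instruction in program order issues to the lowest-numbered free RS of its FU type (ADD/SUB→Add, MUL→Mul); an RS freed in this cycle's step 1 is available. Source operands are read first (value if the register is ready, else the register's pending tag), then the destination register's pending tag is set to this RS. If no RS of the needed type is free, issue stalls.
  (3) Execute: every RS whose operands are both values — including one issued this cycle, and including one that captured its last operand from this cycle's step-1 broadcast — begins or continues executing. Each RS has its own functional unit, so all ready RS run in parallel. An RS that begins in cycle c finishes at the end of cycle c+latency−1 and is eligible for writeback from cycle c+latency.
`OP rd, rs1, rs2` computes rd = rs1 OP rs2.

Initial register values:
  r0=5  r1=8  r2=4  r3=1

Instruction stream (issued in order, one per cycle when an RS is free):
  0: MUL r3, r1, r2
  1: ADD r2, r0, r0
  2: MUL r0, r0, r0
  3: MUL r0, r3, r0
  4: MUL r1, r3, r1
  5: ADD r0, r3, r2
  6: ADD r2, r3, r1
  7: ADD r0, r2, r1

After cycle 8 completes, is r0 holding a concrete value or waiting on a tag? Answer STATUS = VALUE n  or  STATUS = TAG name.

  c1: issue MUL r3<-Mul1  regs: r0:5,r1:8,r2:4,r3:Mul1
  c2: issue ADD r2<-Add1  regs: r0:5,r1:8,r2:Add1,r3:Mul1
  c3: issue MUL r0<-Mul2  regs: r0:Mul2,r1:8,r2:Add1,r3:Mul1
  c4: stall  regs: r0:Mul2,r1:8,r2:Add1,r3:Mul1
  c5: CDB Add1=10; stall  regs: r0:Mul2,r1:8,r2:10,r3:Mul1
  c6: CDB Mul1=32; issue MUL r0<-Mul1  regs: r0:Mul1,r1:8,r2:10,r3:32
  c7: stall  regs: r0:Mul1,r1:8,r2:10,r3:32
  c8: CDB Mul2=25; issue MUL r1<-Mul2  regs: r0:Mul1,r1:Mul2,r2:10,r3:32

STATUS = TAG Mul1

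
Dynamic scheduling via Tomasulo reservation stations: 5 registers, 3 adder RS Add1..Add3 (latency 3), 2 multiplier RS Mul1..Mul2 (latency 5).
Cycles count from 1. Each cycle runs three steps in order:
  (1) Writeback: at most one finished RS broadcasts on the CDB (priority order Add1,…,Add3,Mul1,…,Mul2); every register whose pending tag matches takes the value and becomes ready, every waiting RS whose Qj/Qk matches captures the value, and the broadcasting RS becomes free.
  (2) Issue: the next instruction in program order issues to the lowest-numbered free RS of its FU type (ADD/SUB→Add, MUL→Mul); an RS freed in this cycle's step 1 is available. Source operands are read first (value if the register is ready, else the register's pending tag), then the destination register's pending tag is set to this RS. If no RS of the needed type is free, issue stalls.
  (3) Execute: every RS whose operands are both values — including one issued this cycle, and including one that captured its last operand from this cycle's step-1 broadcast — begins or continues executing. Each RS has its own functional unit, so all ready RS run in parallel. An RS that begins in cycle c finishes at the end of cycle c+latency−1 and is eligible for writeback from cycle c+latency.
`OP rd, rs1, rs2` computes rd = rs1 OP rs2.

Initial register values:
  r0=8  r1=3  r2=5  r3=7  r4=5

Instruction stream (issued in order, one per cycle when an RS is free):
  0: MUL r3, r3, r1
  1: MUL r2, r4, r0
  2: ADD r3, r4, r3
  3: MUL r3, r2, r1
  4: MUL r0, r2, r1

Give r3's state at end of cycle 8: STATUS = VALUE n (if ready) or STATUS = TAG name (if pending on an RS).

STATUS = TAG Mul1

  c1: issue MUL r3<-Mul1  regs: r0:8,r1:3,r2:5,r3:Mul1,r4:5
  c2: issue MUL r2<-Mul2  regs: r0:8,r1:3,r2:Mul2,r3:Mul1,r4:5
  c3: issue ADD r3<-Add1  regs: r0:8,r1:3,r2:Mul2,r3:Add1,r4:5
  c4: stall  regs: r0:8,r1:3,r2:Mul2,r3:Add1,r4:5
  c5: stall  regs: r0:8,r1:3,r2:Mul2,r3:Add1,r4:5
  c6: CDB Mul1=21; issue MUL r3<-Mul1  regs: r0:8,r1:3,r2:Mul2,r3:Mul1,r4:5
  c7: CDB Mul2=40; issue MUL r0<-Mul2  regs: r0:Mul2,r1:3,r2:40,r3:Mul1,r4:5
  c8: -  regs: r0:Mul2,r1:3,r2:40,r3:Mul1,r4:5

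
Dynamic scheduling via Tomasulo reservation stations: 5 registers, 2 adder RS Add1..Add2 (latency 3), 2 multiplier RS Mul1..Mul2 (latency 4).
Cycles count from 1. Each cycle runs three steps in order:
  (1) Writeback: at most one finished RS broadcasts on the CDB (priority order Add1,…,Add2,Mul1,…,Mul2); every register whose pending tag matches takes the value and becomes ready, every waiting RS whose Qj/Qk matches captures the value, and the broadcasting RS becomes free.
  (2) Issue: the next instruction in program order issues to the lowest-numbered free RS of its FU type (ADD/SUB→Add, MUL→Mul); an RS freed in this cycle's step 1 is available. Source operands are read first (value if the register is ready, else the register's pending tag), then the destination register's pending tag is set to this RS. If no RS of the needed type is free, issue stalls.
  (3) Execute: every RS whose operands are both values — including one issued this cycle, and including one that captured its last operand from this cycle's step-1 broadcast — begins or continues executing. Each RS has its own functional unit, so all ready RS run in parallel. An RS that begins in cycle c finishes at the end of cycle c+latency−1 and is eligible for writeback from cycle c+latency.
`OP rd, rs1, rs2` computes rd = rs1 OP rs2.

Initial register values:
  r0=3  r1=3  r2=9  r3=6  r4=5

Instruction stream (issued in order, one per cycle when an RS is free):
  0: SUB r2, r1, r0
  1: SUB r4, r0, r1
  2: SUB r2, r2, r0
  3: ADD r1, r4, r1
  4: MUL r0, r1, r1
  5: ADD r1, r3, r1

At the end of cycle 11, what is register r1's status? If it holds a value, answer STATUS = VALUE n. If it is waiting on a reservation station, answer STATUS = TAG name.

  c1: issue SUB r2<-Add1  regs: r0:3,r1:3,r2:Add1,r3:6,r4:5
  c2: issue SUB r4<-Add2  regs: r0:3,r1:3,r2:Add1,r3:6,r4:Add2
  c3: stall  regs: r0:3,r1:3,r2:Add1,r3:6,r4:Add2
  c4: CDB Add1=0; issue SUB r2<-Add1  regs: r0:3,r1:3,r2:Add1,r3:6,r4:Add2
  c5: CDB Add2=0; issue ADD r1<-Add2  regs: r0:3,r1:Add2,r2:Add1,r3:6,r4:0
  c6: issue MUL r0<-Mul1  regs: r0:Mul1,r1:Add2,r2:Add1,r3:6,r4:0
  c7: CDB Add1=-3; issue ADD r1<-Add1  regs: r0:Mul1,r1:Add1,r2:-3,r3:6,r4:0
  c8: CDB Add2=3  regs: r0:Mul1,r1:Add1,r2:-3,r3:6,r4:0
  c9: -  regs: r0:Mul1,r1:Add1,r2:-3,r3:6,r4:0
  c10: -  regs: r0:Mul1,r1:Add1,r2:-3,r3:6,r4:0
  c11: CDB Add1=9  regs: r0:Mul1,r1:9,r2:-3,r3:6,r4:0

STATUS = VALUE 9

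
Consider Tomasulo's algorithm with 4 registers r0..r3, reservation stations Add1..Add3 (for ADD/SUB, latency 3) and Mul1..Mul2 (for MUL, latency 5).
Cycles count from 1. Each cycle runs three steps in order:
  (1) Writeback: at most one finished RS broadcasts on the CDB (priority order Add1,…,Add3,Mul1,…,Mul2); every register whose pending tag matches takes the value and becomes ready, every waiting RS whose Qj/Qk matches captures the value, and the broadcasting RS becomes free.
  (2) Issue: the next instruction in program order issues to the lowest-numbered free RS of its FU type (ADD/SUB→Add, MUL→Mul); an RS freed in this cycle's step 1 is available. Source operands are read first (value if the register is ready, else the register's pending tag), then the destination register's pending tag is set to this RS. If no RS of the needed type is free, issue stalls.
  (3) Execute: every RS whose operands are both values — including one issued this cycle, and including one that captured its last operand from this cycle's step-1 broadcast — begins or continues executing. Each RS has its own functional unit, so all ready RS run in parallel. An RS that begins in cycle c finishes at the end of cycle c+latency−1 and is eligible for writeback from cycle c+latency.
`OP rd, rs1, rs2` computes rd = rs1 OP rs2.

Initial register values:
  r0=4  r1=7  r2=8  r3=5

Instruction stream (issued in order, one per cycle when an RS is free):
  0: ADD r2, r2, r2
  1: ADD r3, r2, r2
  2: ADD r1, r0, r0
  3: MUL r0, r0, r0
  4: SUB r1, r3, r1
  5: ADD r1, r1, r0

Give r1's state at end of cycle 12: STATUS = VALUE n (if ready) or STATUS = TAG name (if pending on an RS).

cycle 1: issue ADD r2<-Add1 // r0:4,r1:7,r2:Add1,r3:5
cycle 2: issue ADD r3<-Add2 // r0:4,r1:7,r2:Add1,r3:Add2
cycle 3: issue ADD r1<-Add3 // r0:4,r1:Add3,r2:Add1,r3:Add2
cycle 4: CDB Add1=16; issue MUL r0<-Mul1 // r0:Mul1,r1:Add3,r2:16,r3:Add2
cycle 5: issue SUB r1<-Add1 // r0:Mul1,r1:Add1,r2:16,r3:Add2
cycle 6: CDB Add3=8; issue ADD r1<-Add3 // r0:Mul1,r1:Add3,r2:16,r3:Add2
cycle 7: CDB Add2=32 // r0:Mul1,r1:Add3,r2:16,r3:32
cycle 8: - // r0:Mul1,r1:Add3,r2:16,r3:32
cycle 9: CDB Mul1=16 // r0:16,r1:Add3,r2:16,r3:32
cycle 10: CDB Add1=24 // r0:16,r1:Add3,r2:16,r3:32
cycle 11: - // r0:16,r1:Add3,r2:16,r3:32
cycle 12: - // r0:16,r1:Add3,r2:16,r3:32

STATUS = TAG Add3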